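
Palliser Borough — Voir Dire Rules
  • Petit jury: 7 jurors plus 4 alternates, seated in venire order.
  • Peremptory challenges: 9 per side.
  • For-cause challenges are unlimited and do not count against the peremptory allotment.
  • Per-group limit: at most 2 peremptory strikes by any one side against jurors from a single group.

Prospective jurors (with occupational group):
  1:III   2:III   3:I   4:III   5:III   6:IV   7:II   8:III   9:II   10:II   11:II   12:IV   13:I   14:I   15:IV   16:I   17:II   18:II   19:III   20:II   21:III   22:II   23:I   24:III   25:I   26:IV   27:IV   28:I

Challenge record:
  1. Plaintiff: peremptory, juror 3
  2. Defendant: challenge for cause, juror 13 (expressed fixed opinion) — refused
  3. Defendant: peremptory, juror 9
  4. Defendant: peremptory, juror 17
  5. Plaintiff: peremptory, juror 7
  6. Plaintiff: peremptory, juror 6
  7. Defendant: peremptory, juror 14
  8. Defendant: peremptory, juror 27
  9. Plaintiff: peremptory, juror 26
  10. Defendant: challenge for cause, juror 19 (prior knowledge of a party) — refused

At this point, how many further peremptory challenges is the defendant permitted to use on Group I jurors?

1

Defendant peremptories so far: #9, #17, #14, #27 — 4 of 9 used, 5 left overall.
Against Group I: #14 — 1 used; per-group cap 2 leaves 1.
Binding limit: min(5, 1) = 1.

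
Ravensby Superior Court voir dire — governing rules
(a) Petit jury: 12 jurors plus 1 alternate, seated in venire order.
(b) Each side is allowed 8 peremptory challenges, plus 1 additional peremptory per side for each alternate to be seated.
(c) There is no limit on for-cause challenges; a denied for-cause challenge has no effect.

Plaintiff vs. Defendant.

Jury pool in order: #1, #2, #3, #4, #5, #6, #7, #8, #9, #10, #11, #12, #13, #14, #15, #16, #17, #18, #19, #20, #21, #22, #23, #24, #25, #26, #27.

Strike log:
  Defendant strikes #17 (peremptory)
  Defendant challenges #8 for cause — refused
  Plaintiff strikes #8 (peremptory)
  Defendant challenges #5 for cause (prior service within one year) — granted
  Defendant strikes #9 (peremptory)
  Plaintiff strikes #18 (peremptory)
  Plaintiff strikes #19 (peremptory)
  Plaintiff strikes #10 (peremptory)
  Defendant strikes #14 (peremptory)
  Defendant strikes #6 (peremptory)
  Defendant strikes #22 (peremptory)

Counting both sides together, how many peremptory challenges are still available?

Plaintiff allotment: 8 base + 1 × 1 alternate = 9. Defendant allotment: 8 base + 1 × 1 alternate = 9.
Plaintiff peremptories used: #8, #18, #19, #10 — 4.
Defendant peremptories used: #17, #9, #14, #6, #22 — 5 (for-cause on #8, #5 don't count).
Remaining: (9 − 4) + (9 − 5) = 9.

9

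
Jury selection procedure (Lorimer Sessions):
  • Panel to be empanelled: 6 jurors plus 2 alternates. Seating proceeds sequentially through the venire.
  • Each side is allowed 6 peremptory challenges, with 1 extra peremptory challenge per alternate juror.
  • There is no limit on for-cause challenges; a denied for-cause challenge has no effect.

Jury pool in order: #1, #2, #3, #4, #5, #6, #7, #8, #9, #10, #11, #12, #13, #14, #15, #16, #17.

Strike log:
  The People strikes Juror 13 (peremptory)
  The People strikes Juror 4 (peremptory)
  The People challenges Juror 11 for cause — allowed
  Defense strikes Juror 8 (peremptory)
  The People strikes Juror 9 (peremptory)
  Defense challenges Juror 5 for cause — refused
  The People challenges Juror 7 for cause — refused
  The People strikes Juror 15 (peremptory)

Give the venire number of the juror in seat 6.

7

Removed: #4, #8, #9, #11, #13, #15. (#5, #7 stay — for-cause denied.)
Seating in order: seats 1–6 → #1, #2, #3, #5, #6, #7; alternates → #10, #12.
So seat 6 is #7.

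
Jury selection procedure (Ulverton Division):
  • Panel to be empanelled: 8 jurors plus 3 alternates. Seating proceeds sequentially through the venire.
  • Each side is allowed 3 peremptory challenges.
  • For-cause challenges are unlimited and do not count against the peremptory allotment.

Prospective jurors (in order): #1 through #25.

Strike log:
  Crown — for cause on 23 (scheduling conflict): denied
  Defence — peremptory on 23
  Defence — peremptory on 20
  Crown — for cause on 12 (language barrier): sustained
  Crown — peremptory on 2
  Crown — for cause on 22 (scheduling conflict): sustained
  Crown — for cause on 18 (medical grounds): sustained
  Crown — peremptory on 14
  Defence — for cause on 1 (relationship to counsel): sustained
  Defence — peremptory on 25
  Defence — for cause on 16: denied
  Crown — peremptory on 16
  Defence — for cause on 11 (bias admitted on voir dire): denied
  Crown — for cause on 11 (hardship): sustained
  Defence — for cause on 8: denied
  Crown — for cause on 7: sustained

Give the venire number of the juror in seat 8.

Removed: #1, #2, #7, #11, #12, #14, #16, #18, #20, #22, #23, #25. (#8 stays — for-cause denied.)
Seating in order: seats 1–8 → #3, #4, #5, #6, #8, #9, #10, #13; alternates → #15, #17, #19.
So seat 8 is #13.

13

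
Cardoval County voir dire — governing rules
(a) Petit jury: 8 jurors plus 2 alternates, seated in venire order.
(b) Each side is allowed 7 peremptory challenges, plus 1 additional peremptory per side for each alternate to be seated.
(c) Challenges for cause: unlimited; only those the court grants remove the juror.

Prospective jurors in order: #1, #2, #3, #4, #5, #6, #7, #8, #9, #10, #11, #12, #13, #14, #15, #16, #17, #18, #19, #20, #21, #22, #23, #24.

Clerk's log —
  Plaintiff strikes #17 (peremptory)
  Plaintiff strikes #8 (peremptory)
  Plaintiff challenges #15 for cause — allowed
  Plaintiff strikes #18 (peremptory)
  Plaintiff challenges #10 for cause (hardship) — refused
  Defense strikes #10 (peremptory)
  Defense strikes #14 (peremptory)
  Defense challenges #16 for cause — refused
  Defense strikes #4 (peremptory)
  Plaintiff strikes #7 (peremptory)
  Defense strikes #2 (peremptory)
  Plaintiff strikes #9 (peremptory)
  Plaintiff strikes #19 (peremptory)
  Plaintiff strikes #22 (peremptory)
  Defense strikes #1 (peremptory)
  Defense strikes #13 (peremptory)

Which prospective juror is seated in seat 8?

Removed: #1, #2, #4, #7, #8, #9, #10, #13, #14, #15, #17, #18, #19, #22. (#16 stays — for-cause denied.)
Seating in order: seats 1–8 → #3, #5, #6, #11, #12, #16, #20, #21; alternates → #23, #24.
So seat 8 is #21.

21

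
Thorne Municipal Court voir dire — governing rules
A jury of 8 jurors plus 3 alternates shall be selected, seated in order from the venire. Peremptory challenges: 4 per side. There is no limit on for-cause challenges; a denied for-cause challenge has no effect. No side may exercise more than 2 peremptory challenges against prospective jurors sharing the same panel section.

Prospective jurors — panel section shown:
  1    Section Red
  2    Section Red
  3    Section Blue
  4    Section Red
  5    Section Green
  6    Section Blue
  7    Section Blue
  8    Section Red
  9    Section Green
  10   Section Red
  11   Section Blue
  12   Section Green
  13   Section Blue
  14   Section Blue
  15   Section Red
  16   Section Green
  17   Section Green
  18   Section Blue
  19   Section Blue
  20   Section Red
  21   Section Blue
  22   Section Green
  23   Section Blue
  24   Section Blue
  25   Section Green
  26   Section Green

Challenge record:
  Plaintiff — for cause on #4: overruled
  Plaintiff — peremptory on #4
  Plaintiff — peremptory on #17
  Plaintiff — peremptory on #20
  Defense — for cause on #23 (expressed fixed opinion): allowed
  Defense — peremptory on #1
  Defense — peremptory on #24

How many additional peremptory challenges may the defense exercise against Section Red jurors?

1

Defense peremptories so far: #1, #24 — 2 of 4 used, 2 left overall.
Against Section Red: #1 — 1 used; per-section cap 2 leaves 1.
Binding limit: min(2, 1) = 1.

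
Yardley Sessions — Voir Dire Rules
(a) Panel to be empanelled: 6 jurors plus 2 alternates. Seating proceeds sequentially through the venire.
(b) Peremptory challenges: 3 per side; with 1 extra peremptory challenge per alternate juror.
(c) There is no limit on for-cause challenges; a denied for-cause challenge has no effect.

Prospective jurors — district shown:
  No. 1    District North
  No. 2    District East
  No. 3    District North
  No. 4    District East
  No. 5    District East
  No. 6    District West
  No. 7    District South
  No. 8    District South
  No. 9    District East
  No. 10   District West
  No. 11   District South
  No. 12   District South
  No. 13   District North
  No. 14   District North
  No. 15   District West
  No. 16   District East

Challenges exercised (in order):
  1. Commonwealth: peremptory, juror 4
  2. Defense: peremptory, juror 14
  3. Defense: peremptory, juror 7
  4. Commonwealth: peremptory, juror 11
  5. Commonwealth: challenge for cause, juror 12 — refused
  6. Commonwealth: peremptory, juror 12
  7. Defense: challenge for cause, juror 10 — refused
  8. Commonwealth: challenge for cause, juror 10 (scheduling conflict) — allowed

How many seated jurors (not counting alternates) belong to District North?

Removed: #4, #7, #10, #11, #12, #14.
Seated jurors 1–6: #1, #2, #3, #5, #6, #8 (alternates #9, #13 not counted).
Of those, in District North: #1, #3 → 2.

2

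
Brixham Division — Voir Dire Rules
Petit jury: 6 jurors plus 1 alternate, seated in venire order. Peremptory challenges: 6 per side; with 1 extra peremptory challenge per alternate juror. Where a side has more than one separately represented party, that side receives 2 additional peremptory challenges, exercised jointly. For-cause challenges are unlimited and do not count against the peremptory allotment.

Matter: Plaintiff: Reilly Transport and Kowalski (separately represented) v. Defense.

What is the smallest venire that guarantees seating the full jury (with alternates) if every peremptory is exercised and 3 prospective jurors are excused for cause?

Seats to fill: 6 + 1 alternates = 7.
Peremptories — Plaintiff: 6 + 1×1 + 2 = 9; Defense: 6 + 1×1 = 7; total 16.
For-cause removals: 3.
Minimum venire: 7 + 16 + 3 = 26.

26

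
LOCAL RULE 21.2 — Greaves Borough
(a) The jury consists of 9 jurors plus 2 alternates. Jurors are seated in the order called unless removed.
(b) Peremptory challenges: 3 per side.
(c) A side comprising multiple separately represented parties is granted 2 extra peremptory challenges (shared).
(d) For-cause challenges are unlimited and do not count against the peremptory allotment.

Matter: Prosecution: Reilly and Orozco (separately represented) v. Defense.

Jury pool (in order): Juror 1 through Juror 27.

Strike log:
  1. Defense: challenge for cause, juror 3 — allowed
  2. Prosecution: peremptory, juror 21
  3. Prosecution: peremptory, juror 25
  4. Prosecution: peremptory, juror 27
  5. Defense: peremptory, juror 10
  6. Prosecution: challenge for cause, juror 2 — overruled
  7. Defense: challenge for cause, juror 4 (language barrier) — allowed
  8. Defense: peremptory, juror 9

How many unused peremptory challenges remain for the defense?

Defense allotment: 3.
Defense peremptories used: #10, #9 — 2 (for-cause on #3, #4 don't count).
Remaining: 3 − 2 = 1.

1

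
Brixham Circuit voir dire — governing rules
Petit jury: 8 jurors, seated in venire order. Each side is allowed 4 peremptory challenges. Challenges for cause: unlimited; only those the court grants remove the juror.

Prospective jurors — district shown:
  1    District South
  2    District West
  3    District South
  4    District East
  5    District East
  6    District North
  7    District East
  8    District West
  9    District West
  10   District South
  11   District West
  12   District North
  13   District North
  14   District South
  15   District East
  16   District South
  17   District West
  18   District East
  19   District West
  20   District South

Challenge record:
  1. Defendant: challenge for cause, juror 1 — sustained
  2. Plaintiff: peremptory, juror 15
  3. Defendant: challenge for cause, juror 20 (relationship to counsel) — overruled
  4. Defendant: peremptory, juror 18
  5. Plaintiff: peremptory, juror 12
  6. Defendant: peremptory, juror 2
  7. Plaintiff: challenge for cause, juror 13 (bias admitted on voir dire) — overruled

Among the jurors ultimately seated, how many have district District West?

Removed: #1, #2, #12, #15, #18.
Seated jurors 1–8: #3, #4, #5, #6, #7, #8, #9, #10.
Of those, in District West: #8, #9 → 2.

2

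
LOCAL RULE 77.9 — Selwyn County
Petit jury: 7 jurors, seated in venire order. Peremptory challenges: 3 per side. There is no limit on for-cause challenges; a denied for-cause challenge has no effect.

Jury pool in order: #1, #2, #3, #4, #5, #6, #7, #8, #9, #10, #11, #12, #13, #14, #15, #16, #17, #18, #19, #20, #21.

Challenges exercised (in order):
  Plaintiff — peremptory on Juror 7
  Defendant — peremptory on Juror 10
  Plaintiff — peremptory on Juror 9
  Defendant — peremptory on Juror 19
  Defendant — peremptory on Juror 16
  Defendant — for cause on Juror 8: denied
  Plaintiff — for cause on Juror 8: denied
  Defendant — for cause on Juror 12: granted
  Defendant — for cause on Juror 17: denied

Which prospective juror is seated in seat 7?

8

Removed: #7, #9, #10, #12, #16, #19. (#8, #17 stay — for-cause denied.)
Seating in order: seats 1–7 → #1, #2, #3, #4, #5, #6, #8.
So seat 7 is #8.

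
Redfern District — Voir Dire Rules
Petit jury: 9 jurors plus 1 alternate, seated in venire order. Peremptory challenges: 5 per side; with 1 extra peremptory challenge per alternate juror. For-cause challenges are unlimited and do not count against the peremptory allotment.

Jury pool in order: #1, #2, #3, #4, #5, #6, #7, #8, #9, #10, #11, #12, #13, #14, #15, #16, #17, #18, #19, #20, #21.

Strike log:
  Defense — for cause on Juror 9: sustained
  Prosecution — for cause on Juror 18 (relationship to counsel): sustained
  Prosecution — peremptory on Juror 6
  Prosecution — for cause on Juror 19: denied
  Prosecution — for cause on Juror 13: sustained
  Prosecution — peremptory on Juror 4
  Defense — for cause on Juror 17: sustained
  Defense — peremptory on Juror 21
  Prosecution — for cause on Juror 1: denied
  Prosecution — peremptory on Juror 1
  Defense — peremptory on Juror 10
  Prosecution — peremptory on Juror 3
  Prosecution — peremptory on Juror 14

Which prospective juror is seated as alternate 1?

Removed: #1, #3, #4, #6, #9, #10, #13, #14, #17, #18, #21. (#19 stays — for-cause denied.)
Filling seats in venire order through position 10: #2, #5, #7, #8, #11, #12, #15, #16, #19, #20.
So alternate 1 is #20.

20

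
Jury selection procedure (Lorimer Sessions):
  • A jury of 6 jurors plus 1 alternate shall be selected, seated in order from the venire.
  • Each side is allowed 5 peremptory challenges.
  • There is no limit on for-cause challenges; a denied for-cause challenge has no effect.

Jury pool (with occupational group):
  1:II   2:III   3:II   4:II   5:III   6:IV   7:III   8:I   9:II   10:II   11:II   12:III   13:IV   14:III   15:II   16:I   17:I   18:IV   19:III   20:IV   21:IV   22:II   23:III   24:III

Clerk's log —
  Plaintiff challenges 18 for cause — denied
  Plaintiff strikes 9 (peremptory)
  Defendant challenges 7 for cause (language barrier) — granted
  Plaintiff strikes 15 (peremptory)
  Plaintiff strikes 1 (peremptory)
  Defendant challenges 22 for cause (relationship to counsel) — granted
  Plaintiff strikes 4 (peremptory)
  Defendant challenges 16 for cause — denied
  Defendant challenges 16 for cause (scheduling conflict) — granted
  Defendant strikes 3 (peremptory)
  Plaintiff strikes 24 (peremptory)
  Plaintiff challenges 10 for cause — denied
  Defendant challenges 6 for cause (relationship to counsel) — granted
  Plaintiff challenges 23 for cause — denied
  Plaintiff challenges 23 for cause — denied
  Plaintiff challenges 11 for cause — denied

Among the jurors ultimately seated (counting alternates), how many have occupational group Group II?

Removed: #1, #3, #4, #6, #7, #9, #15, #16, #22, #24.
Seated (7 incl. alternates): #2, #5, #8, #10, #11, #12, #13.
Of those, in Group II: #10, #11 → 2.

2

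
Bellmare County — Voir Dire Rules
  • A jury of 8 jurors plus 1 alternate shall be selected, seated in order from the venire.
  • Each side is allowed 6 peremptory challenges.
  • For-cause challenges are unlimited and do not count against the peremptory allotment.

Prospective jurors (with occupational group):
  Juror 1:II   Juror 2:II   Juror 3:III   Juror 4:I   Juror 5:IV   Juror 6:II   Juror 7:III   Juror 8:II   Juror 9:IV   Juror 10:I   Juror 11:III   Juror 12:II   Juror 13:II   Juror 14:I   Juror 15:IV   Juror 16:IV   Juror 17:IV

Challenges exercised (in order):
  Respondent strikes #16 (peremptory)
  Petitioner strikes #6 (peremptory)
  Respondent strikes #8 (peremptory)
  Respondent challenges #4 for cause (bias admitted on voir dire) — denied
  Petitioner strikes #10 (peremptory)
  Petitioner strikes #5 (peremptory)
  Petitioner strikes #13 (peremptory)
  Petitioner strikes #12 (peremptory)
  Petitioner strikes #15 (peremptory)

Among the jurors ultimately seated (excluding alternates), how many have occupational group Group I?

Removed: #5, #6, #8, #10, #12, #13, #15, #16.
Seated jurors 1–8: #1, #2, #3, #4, #7, #9, #11, #14 (alternates #17 not counted).
Of those, in Group I: #4, #14 → 2.

2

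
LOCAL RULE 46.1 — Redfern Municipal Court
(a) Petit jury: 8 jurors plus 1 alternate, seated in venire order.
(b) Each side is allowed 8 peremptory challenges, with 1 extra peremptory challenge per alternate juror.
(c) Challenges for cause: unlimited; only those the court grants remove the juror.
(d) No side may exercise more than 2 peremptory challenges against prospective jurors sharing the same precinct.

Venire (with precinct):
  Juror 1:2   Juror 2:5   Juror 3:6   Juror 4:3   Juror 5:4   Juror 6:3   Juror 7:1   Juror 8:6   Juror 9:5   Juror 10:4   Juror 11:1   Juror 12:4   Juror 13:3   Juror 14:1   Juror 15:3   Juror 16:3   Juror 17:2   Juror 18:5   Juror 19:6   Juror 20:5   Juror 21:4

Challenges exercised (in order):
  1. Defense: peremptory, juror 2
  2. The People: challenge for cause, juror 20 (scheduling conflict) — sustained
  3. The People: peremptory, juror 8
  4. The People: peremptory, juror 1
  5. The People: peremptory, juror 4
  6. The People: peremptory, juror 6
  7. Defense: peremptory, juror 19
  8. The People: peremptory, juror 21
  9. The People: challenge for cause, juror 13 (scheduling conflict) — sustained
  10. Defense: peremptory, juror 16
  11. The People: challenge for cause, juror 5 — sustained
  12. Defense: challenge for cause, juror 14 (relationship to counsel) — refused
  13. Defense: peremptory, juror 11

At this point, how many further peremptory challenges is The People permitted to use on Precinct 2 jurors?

1

The People peremptories so far: #8, #1, #4, #6, #21 — 5 of 9 used, 4 left overall.
Against Precinct 2: #1 — 1 used; per-precinct cap 2 leaves 1.
Binding limit: min(4, 1) = 1.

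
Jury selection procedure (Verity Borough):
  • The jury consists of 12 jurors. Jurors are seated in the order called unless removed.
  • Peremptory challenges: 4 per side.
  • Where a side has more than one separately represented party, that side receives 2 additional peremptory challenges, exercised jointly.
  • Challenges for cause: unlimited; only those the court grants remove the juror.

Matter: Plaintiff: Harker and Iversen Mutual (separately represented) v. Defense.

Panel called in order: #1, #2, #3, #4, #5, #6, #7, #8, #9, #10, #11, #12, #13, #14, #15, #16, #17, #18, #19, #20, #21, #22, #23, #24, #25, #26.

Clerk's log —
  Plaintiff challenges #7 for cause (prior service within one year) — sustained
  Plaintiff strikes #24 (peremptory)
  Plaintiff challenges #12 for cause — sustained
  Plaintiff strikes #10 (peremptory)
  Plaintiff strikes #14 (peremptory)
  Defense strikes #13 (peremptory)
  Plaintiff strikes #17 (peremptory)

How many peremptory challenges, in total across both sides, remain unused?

5

Plaintiff allotment: 4 base + 2 multi-party = 6. Defense allotment: 4.
Plaintiff peremptories used: #24, #10, #14, #17 — 4 (for-cause on #7, #12 don't count).
Defense peremptories used: #13 — 1.
Remaining: (6 − 4) + (4 − 1) = 5.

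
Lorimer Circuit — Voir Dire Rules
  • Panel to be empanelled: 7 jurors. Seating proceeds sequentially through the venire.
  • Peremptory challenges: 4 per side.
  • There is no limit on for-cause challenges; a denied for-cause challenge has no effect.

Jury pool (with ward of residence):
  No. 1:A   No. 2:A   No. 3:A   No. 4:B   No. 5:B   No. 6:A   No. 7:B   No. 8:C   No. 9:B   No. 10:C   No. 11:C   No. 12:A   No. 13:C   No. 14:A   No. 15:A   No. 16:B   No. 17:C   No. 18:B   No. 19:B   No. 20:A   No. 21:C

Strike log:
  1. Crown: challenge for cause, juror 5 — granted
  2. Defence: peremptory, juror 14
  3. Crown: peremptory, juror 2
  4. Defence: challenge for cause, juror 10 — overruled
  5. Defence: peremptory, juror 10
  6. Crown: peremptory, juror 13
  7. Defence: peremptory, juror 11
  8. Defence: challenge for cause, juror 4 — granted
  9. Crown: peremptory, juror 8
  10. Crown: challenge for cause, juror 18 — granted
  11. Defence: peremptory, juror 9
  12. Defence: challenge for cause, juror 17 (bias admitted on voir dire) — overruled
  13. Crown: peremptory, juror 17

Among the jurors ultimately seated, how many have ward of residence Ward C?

Removed: #2, #4, #5, #8, #9, #10, #11, #13, #14, #17, #18.
Seated jurors 1–7: #1, #3, #6, #7, #12, #15, #16.
None of those are in Ward C → 0.

0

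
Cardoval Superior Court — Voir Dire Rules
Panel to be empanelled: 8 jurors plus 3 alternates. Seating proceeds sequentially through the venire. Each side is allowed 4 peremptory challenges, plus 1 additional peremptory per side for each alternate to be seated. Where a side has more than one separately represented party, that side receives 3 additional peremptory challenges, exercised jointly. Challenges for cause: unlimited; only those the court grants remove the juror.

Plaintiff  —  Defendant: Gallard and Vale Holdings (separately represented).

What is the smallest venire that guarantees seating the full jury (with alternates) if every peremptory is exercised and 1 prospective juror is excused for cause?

Seats to fill: 8 + 3 alternates = 11.
Peremptories — Plaintiff: 4 + 1×3 = 7; Defendant: 4 + 1×3 + 3 = 10; total 17.
For-cause removals: 1.
Minimum venire: 11 + 17 + 1 = 29.

29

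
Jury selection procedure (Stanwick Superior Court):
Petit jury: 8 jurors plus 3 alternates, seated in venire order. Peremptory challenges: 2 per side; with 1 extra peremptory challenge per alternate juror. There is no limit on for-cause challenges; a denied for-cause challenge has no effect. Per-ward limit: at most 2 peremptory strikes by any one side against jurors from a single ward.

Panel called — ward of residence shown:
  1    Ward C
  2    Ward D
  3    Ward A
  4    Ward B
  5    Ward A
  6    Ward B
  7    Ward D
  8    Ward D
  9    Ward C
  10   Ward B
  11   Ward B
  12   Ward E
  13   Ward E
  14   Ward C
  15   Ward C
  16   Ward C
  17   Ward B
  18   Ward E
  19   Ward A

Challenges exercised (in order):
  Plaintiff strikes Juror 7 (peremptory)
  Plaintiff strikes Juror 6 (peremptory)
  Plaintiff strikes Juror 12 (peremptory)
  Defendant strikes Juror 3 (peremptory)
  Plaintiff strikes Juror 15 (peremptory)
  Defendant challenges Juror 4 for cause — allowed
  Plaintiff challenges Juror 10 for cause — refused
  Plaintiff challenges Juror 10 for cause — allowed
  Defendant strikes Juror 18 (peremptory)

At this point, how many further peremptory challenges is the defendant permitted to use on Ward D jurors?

Defendant peremptories so far: #3, #18 — 2 of 5 used, 3 left overall.
Against Ward D: none yet — per-ward cap 2 leaves 2.
Binding limit: min(3, 2) = 2.

2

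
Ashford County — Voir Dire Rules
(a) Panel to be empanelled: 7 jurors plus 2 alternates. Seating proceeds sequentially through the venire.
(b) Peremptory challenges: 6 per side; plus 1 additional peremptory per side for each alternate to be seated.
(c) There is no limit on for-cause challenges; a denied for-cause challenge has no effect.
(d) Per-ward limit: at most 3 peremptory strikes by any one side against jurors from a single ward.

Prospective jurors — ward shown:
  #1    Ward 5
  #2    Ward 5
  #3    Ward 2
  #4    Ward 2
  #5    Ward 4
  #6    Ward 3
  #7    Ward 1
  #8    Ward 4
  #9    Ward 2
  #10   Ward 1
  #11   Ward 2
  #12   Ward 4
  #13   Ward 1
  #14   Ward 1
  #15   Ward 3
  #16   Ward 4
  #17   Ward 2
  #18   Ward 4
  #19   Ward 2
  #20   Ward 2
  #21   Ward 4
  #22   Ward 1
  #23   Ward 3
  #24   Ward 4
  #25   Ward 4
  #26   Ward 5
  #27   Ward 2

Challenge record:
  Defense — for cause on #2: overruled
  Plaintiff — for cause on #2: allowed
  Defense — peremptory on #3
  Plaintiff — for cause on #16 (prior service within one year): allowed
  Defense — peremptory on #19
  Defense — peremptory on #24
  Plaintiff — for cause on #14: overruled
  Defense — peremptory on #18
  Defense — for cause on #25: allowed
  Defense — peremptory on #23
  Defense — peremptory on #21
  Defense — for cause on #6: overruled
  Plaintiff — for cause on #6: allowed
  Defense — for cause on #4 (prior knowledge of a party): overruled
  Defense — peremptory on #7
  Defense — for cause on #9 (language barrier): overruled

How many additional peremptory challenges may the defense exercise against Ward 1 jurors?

1

Defense peremptories so far: #3, #19, #24, #18, #23, #21, #7 — 7 of 8 used, 1 left overall.
Against Ward 1: #7 — 1 used; per-ward cap 3 leaves 2.
Binding limit: min(1, 2) = 1.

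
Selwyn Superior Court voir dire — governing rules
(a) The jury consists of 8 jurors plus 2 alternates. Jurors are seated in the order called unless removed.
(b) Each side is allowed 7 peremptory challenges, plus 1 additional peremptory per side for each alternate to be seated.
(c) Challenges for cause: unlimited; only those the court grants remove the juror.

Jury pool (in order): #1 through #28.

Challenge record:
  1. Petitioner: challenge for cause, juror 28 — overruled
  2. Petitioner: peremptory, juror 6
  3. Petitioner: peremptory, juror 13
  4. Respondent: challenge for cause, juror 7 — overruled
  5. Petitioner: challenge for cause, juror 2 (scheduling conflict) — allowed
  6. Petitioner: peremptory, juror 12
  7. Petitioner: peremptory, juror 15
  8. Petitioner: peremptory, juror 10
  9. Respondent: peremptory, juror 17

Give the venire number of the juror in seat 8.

11

Removed: #2, #6, #10, #12, #13, #15, #17. (#7, #28 stay — for-cause denied.)
Seating in order: seats 1–8 → #1, #3, #4, #5, #7, #8, #9, #11; alternates → #14, #16.
So seat 8 is #11.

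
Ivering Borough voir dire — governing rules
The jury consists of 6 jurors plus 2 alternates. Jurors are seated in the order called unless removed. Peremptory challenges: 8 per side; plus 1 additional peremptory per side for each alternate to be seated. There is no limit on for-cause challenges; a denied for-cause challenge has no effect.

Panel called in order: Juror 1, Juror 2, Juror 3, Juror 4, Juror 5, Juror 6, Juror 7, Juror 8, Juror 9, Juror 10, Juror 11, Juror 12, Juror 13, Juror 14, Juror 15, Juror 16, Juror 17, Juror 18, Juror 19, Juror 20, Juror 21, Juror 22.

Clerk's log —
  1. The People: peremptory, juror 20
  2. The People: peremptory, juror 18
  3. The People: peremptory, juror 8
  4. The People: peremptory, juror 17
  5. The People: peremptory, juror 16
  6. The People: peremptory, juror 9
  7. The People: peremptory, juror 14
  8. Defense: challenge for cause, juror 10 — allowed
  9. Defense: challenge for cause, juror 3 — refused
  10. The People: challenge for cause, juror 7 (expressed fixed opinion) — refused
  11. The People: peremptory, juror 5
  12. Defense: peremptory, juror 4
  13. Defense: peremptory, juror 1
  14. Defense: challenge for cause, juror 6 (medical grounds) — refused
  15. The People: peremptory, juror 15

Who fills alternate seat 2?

19

Removed: #1, #4, #5, #8, #9, #10, #14, #15, #16, #17, #18, #20. (#3, #6, #7 stay — for-cause denied.)
Filling seats in venire order through position 8: #2, #3, #6, #7, #11, #12, #13, #19.
So alternate 2 is #19.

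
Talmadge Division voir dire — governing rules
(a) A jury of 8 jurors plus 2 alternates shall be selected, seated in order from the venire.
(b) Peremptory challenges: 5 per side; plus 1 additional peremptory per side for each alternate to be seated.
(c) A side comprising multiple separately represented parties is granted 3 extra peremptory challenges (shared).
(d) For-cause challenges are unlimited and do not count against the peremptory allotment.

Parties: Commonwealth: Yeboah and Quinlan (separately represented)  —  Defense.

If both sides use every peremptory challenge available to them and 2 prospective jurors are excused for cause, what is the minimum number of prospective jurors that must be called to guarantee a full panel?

29

Seats to fill: 8 + 2 alternates = 10.
Peremptories — Commonwealth: 5 + 1×2 + 3 = 10; Defense: 5 + 1×2 = 7; total 17.
For-cause removals: 2.
Minimum venire: 10 + 17 + 2 = 29.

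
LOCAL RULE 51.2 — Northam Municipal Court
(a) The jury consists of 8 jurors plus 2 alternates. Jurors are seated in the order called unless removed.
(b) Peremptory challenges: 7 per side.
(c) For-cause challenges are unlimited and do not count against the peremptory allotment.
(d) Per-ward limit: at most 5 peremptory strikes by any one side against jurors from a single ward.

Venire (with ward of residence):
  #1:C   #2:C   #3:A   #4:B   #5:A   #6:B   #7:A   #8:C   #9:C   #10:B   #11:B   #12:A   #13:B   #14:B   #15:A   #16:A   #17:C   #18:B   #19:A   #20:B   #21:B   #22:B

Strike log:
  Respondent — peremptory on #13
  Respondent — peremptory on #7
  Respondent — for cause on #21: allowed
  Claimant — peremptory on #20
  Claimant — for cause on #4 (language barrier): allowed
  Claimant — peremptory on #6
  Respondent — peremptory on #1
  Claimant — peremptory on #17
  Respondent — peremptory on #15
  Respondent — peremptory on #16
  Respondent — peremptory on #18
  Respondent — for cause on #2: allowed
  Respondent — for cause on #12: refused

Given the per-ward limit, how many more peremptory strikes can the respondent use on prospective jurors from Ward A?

1

Respondent peremptories so far: #13, #7, #1, #15, #16, #18 — 6 of 7 used, 1 left overall.
Against Ward A: #7, #15, #16 — 3 used; per-ward cap 5 leaves 2.
Binding limit: min(1, 2) = 1.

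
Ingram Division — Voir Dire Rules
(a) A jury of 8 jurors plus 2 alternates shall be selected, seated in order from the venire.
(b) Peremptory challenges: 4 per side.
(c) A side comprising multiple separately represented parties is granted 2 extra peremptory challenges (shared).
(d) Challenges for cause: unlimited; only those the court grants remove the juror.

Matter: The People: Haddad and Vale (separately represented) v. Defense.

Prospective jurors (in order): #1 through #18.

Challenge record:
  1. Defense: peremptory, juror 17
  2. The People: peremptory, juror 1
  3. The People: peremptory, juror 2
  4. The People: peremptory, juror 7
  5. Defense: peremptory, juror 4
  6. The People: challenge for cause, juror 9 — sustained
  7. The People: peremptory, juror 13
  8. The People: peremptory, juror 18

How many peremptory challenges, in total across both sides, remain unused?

The People allotment: 4 base + 2 multi-party = 6. Defense allotment: 4.
The People peremptories used: #1, #2, #7, #13, #18 — 5 (the for-cause on #9 doesn't count).
Defense peremptories used: #17, #4 — 2.
Remaining: (6 − 5) + (4 − 2) = 3.

3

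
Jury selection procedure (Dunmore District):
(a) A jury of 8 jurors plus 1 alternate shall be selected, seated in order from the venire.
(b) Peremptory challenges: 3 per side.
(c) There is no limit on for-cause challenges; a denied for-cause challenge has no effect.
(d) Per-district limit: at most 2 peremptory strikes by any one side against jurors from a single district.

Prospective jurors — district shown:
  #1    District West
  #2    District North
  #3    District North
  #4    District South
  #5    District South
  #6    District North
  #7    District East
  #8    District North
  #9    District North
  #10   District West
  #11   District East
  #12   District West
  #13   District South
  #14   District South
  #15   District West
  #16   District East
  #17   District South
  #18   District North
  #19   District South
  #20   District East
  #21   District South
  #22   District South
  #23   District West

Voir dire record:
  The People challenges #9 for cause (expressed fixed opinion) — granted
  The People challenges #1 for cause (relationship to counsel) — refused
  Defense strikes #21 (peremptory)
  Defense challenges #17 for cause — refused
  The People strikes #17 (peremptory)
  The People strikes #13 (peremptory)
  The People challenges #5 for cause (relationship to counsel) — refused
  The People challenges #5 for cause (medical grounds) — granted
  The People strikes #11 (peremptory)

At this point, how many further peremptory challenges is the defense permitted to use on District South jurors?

1

Defense peremptories so far: #21 — 1 of 3 used, 2 left overall.
Against District South: #21 — 1 used; per-district cap 2 leaves 1.
Binding limit: min(2, 1) = 1.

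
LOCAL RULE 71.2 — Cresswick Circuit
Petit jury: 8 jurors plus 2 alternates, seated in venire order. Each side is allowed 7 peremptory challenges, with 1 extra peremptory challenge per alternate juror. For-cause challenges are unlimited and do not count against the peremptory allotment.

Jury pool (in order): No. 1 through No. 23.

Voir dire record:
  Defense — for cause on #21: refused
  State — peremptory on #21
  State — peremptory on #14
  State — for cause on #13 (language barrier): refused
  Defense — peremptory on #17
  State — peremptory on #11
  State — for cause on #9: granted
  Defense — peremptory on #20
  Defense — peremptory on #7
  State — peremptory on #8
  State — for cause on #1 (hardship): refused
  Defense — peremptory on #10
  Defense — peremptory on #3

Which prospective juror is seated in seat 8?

Removed: #3, #7, #8, #9, #10, #11, #14, #17, #20, #21. (#1, #13 stay — for-cause denied.)
Filling seats in venire order through position 8: #1, #2, #4, #5, #6, #12, #13, #15.
So seat 8 is #15.

15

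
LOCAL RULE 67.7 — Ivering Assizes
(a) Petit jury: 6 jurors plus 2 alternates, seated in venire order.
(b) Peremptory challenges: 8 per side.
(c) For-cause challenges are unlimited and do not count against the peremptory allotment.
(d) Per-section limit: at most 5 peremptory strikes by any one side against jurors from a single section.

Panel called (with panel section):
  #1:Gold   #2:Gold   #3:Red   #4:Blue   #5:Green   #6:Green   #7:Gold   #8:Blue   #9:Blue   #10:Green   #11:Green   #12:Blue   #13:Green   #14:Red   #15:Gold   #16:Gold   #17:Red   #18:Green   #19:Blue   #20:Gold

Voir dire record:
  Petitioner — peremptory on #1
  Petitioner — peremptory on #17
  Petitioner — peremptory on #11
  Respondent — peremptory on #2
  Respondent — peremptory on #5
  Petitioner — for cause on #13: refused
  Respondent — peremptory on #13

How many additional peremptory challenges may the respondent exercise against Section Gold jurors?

4

Respondent peremptories so far: #2, #5, #13 — 3 of 8 used, 5 left overall.
Against Section Gold: #2 — 1 used; per-section cap 5 leaves 4.
Binding limit: min(5, 4) = 4.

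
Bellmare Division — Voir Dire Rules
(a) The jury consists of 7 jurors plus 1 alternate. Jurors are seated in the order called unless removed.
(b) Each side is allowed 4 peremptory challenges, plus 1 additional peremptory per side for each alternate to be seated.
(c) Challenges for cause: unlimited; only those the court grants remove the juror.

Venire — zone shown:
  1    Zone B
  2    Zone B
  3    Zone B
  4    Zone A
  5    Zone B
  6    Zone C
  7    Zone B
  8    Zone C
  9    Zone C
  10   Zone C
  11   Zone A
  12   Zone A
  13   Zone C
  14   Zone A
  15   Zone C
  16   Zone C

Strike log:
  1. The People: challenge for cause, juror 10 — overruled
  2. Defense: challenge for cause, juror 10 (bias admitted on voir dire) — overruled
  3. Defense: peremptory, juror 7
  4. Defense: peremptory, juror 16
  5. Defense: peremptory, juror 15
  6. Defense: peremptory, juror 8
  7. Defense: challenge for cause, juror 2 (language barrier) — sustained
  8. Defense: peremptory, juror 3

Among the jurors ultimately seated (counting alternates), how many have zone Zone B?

Removed: #2, #3, #7, #8, #15, #16.
Seated (8 incl. alternates): #1, #4, #5, #6, #9, #10, #11, #12.
Of those, in Zone B: #1, #5 → 2.

2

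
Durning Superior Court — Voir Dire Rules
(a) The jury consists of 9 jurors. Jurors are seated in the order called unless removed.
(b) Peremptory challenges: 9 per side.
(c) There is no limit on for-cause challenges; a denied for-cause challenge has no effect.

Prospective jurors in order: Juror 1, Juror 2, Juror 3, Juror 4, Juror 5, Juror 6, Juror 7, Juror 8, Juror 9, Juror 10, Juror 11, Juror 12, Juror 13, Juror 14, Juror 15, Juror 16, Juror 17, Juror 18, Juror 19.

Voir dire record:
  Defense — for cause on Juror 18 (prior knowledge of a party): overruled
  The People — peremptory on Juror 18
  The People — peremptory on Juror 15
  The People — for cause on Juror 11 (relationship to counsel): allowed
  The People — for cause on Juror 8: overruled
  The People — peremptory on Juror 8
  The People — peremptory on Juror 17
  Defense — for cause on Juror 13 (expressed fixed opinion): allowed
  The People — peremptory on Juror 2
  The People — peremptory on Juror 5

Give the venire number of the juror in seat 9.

Removed: #2, #5, #8, #11, #13, #15, #17, #18.
Filling seats in venire order through position 9: #1, #3, #4, #6, #7, #9, #10, #12, #14.
So seat 9 is #14.

14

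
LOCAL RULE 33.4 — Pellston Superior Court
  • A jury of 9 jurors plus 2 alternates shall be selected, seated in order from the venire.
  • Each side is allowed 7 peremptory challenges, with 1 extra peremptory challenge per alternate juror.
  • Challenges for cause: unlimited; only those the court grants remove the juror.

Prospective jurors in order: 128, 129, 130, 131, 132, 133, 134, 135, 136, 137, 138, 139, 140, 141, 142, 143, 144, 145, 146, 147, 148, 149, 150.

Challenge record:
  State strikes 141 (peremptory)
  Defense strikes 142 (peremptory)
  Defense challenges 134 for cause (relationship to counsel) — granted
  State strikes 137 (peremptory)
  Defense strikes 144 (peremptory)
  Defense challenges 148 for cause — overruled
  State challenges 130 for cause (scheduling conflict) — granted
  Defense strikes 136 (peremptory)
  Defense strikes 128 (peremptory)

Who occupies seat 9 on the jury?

143

Removed: #128, #130, #134, #136, #137, #141, #142, #144. (#148 stays — for-cause denied.)
Seating in order: seats 1–9 → #129, #131, #132, #133, #135, #138, #139, #140, #143; alternates → #145, #146.
So seat 9 is #143.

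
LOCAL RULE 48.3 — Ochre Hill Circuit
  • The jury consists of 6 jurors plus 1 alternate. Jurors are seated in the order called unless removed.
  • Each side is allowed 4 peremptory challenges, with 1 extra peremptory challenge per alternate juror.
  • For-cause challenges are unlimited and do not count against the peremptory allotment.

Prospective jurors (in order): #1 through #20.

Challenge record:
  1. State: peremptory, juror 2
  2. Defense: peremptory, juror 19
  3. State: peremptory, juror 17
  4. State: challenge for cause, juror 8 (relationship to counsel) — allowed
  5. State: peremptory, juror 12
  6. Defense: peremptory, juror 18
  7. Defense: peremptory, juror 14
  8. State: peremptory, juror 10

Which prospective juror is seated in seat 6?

7

Removed: #2, #8, #10, #12, #14, #17, #18, #19.
Seating in order: seats 1–6 → #1, #3, #4, #5, #6, #7; alternates → #9.
So seat 6 is #7.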